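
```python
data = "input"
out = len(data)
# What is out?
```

Trace:
`data = "input"` → data = 'input'
`out = len(data)` → out = 5
So out = 5

Answer: 5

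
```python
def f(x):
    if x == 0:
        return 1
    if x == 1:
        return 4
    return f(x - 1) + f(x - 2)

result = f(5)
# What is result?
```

Build up from base cases: f(0)=1, f(1)=4, f(2)=5, f(3)=9, f(4)=14, f(5)=23

Answer: 23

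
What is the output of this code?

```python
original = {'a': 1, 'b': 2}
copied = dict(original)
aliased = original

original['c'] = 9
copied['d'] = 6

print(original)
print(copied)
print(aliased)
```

Key concept: dict() creates copy, assignment creates alias.
Step by step:
`original = {'a': 1, 'b': 2}` → original = {'a': 1, 'b': 2}
`copied = dict(original)` → copied = {'a': 1, 'b': 2}
`aliased = original` → aliased = {'a': 1, 'b': 2} (same object as original)
`original['c'] = 9` → original = {'a': 1, 'b': 2, 'c': 9} (same object as aliased); aliased = {'a': 1, 'b': 2, 'c': 9} (same object as original)
`copied['d'] = 6` → copied = {'a': 1, 'b': 2, 'd': 6}
`print(original)` → prints {'a': 1, 'b': 2, 'c': 9}
`print(copied)` → prints {'a': 1, 'b': 2, 'd': 6}
`print(aliased)` → prints {'a': 1, 'b': 2, 'c': 9}

Answer:
{'a': 1, 'b': 2, 'c': 9}
{'a': 1, 'b': 2, 'd': 6}
{'a': 1, 'b': 2, 'c': 9}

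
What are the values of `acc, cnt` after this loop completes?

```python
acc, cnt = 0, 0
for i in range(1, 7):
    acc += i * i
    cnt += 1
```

Sum of squares and count
`acc, cnt` takes the values: (0, 0) → (1, 0) → (1, 1) → (5, 1) → (5, 2) → (14, 2) → (14, 3) → (30, 3) → (30, 4) → (55, 4) → (55, 5) → (91, 5) → (91, 6)

Answer: 91, 6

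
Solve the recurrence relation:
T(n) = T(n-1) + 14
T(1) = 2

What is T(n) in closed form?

Unrolling: T(n) = T(1) + 14·(n-1) = 2 + 14(n-1) = 14n - 12.

Answer: T(n) = 14n - 12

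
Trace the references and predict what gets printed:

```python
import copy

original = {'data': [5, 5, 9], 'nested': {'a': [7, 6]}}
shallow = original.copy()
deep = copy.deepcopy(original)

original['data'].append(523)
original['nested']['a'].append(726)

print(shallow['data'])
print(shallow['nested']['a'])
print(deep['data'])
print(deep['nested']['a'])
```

Key concept: comparing shallow vs deep copy.
Step by step:
`original = {'data': [5, 5, 9], 'nested': {'a': [7, 6]}}` → original = {'data': [5, 5, 9], 'nested': {'a': [7, 6]}}
`shallow = original.copy()` → shallow = {'data': [5, 5, 9], 'nested': {'a': [7, 6]}}
`deep = copy.deepcopy(original)` → deep = {'data': [5, 5, 9], 'nested': {'a': [7, 6]}}
`original['data'].append(523)` → original = {'data': [5, 5, 9, 523], 'nested': {'a': [7, 6]}}; shallow = {'data': [5, 5, 9, 523], 'nested': {'a': [7, 6]}}
`original['nested']['a'].append(726)` → original = {'data': [5, 5, 9, 523], 'nested': {'a': [7, 6, 726]}}; shallow = {'data': [5, 5, 9, 523], 'nested': {'a': [7, 6, 726]}}
`print(shallow['data'])` → prints [5, 5, 9, 523]
`print(shallow['nested']['a'])` → prints [7, 6, 726]
`print(deep['data'])` → prints [5, 5, 9]
`print(deep['nested']['a'])` → prints [7, 6]

Answer:
[5, 5, 9, 523]
[7, 6, 726]
[5, 5, 9]
[7, 6]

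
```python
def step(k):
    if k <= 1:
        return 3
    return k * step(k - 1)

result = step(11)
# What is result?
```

step(11) = 11 * 10 * 9 * 8 * 7 * 6 * 5 * 4 * 3 * 2 * 3 = 119750400

Answer: 119750400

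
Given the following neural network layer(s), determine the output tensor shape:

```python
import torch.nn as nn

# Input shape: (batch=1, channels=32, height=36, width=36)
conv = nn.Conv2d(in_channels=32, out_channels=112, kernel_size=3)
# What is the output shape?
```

Input: (1, 32, 36, 36) -> Output: (1, 112, 34, 34)

Answer: (1, 112, 34, 34)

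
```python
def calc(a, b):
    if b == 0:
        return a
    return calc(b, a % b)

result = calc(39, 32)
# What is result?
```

calc(39, 32) -> calc(32, 7) -> calc(7, 4) -> calc(4, 3) -> calc(3, 1) -> calc(1, 0) -> 1

Answer: 1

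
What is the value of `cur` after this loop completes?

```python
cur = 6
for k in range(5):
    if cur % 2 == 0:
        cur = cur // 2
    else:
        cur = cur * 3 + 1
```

Collatz-style transformation from 6
`cur` takes the values: 6 → 3 → 10 → 5 → 16 → 8

Answer: 8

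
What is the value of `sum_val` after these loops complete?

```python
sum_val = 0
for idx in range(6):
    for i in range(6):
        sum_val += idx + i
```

Sum of all idx+i for idx,i in 6x6
`sum_val` takes the values: 0 → 1 → 3 → 6 → 10 → 15 → 16 → 18 → 21 → 25 → 30 → 36 → 38 → 41 → 45 → 50 → 56 → 63 → 66 → 70 → 75 → 81 → 88 → 96 → 100 → 105 → 111 → 118 → 126 → 135 → 140 → 146 → 153 → 161 → 170 → 180

Answer: 180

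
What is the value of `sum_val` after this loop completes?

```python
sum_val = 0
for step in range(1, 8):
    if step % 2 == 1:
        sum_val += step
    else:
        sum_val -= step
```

Add odd, subtract even
`sum_val` takes the values: 0 → 1 → -1 → 2 → -2 → 3 → -3 → 4

Answer: 4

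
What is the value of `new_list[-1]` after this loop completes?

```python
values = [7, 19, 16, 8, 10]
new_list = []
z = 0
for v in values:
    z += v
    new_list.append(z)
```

Cumulative sum ends at 60
`new_list` takes the values: [] → [7] → [7, 26] → [7, 26, 42] → [7, 26, 42, 50] → [7, 26, 42, 50, 60]
So `new_list[-1]` = 60

Answer: 60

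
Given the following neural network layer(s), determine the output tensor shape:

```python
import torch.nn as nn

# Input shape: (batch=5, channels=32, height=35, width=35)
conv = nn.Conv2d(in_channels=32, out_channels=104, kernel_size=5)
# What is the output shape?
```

Input: (5, 32, 35, 35) -> Output: (5, 104, 31, 31)

Answer: (5, 104, 31, 31)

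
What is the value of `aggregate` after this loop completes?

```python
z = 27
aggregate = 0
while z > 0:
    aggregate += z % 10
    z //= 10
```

Sum digits of 27
`aggregate` takes the values: 0 → 7 → 9

Answer: 9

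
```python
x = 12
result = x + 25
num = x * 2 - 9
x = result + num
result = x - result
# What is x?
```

Trace:
`x = 12` → x = 12
`result = x + 25` → result = 37
`num = x * 2 - 9` → num = 15
`x = result + num` → x = 52
`result = x - result` → result = 15
So x = 52

Answer: 52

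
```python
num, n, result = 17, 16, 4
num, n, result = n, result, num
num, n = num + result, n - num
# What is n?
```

Trace:
`num, n, result = 17, 16, 4` → num = 17; n = 16; result = 4
`num, n, result = n, result, num` → num = 16; n = 4; result = 17
`num, n = num + result, n - num` → num = 33; n = -12
So n = -12

Answer: -12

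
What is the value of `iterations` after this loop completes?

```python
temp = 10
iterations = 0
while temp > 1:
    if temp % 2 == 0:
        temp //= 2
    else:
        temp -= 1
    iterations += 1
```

Steps to reduce 10 to 1
`iterations` takes the values: 0 → 1 → 2 → 3 → 4

Answer: 4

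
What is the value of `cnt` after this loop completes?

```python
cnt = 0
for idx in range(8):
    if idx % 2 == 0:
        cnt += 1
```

Count numbers divisible by 2 in range(8)
`cnt` takes the values: 0 → 1 → 2 → 3 → 4

Answer: 4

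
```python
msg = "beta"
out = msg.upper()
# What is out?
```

Trace:
`msg = "beta"` → msg = 'beta'
`out = msg.upper()` → out = 'BETA'
So out = 'BETA'

Answer: 'BETA'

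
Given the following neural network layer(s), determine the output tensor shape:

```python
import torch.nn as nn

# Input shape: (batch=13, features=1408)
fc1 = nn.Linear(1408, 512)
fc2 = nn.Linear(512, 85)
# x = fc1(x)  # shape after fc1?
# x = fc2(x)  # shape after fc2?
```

Input: (13, 1408) -> after fc1: (13, 512) -> Output: (13, 85)

Answer: (13, 85)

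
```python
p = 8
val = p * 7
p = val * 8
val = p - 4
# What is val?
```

Trace:
`p = 8` → p = 8
`val = p * 7` → val = 56
`p = val * 8` → p = 448
`val = p - 4` → val = 444
So val = 444

Answer: 444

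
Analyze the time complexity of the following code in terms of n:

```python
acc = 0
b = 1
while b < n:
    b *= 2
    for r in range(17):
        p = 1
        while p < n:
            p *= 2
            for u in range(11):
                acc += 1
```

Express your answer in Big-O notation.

Each loop level contributes: log n × 1 × log n × 1. Multiplying the contributions gives O(log² n).

Answer: O(log² n)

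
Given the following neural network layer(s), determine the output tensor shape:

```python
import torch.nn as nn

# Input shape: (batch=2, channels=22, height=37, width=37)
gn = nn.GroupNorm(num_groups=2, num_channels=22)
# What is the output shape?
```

Input: (2, 22, 37, 37) -> Output: (2, 22, 37, 37)

Answer: (2, 22, 37, 37)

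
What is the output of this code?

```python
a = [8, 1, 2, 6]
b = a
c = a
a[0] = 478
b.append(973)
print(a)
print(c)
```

Key concept: multiple aliases.
Step by step:
`a = [8, 1, 2, 6]` → a = [8, 1, 2, 6]
`b = a` → b = [8, 1, 2, 6] (same object as a)
`c = a` → c = [8, 1, 2, 6] (same object as a, b)
`a[0] = 478` → a = [478, 1, 2, 6] (same object as b, c); b = [478, 1, 2, 6] (same object as a, c); c = [478, 1, 2, 6] (same object as a, b)
`b.append(973)` → a = [478, 1, 2, 6, 973] (same object as b, c); b = [478, 1, 2, 6, 973] (same object as a, c); c = [478, 1, 2, 6, 973] (same object as a, b)
`print(a)` → prints [478, 1, 2, 6, 973]
`print(c)` → prints [478, 1, 2, 6, 973]

Answer:
[478, 1, 2, 6, 973]
[478, 1, 2, 6, 973]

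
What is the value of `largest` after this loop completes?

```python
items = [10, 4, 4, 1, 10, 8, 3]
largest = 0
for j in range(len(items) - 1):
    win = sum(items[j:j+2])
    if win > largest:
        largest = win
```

Max sum of 2-element window in [10, 4, 4, 1, 10, 8, 3]
`largest` takes the values: 0 → 14 → 18

Answer: 18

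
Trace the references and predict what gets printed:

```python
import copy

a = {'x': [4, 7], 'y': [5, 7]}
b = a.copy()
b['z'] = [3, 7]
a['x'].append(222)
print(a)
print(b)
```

Key concept: shallow copy of dict with mutable values.
Step by step:
`a = {'x': [4, 7], 'y': [5, 7]}` → a = {'x': [4, 7], 'y': [5, 7]}
`b = a.copy()` → b = {'x': [4, 7], 'y': [5, 7]}
`b['z'] = [3, 7]` → b = {'x': [4, 7], 'y': [5, 7], 'z': [3, 7]}
`a['x'].append(222)` → a = {'x': [4, 7, 222], 'y': [5, 7]}; b = {'x': [4, 7, 222], 'y': [5, 7], 'z': [3, 7]}
`print(a)` → prints {'x': [4, 7, 222], 'y': [5, 7]}
`print(b)` → prints {'x': [4, 7, 222], 'y': [5, 7], 'z': [3, 7]}

Answer:
{'x': [4, 7, 222], 'y': [5, 7]}
{'x': [4, 7, 222], 'y': [5, 7], 'z': [3, 7]}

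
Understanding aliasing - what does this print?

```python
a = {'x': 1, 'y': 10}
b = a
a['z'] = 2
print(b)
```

Key concept: dict aliasing.
Step by step:
`a = {'x': 1, 'y': 10}` → a = {'x': 1, 'y': 10}
`b = a` → b = {'x': 1, 'y': 10} (same object as a)
`a['z'] = 2` → a = {'x': 1, 'y': 10, 'z': 2} (same object as b); b = {'x': 1, 'y': 10, 'z': 2} (same object as a)
`print(b)` → prints {'x': 1, 'y': 10, 'z': 2}

Answer: {'x': 1, 'y': 10, 'z': 2}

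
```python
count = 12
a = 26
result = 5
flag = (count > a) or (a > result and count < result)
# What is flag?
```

Trace:
`count = 12` → count = 12
`a = 26` → a = 26
`result = 5` → result = 5
`flag = (count > a) or (a > result and count < result)` → flag = False
So flag = False

Answer: False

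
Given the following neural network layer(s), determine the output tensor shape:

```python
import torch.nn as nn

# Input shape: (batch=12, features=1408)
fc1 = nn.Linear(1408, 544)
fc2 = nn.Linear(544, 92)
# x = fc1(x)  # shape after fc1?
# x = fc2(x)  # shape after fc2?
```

Input: (12, 1408) -> after fc1: (12, 544) -> Output: (12, 92)

Answer: (12, 92)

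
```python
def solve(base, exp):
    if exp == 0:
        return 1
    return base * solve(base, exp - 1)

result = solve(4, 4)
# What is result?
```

solve(4, 4) = 4 * 4 * 4 * 4 = 256

Answer: 256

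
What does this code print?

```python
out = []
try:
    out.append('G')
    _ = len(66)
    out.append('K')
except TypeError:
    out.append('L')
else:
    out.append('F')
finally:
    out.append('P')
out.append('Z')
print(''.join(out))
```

Execution trace: 'G' (try body) → 'L' (except TypeError) → 'P' (finally) → 'Z' (after the try/except). Output: GLPZ

Answer: GLPZ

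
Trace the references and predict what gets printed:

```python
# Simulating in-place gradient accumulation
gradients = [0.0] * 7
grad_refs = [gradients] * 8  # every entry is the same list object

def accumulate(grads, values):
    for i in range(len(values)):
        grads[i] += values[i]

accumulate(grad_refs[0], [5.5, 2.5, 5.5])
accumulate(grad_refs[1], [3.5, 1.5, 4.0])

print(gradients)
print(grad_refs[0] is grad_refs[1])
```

Key concept: gradient accumulation aliasing.
Step by step:
`gradients = [0.0] * 7` → gradients = [0.0, 0.0, 0.0, 0.0, 0.0, 0.0, 0.0]
`grad_refs = [gradients] * 8` → grad_refs = [[0.0, 0.0, 0.0, 0.0, 0.0, 0.0, 0.0], [0.0, 0.0, 0.0, 0.0, 0.0, 0.0, 0.0], [0.0, 0.0, 0.0, 0.0, 0.0, 0.0, 0.0], [0.0, 0.0, 0.0, 0.0, 0.0, 0.0, 0.0], [0.0, 0.0, 0.0, 0.0, 0.0, 0.0, 0.0], [0.0, 0.0, 0.0, 0.0, 0.0, 0.0, 0.0], [0.0, 0.0, 0.0, 0.0, 0.0, 0.0, 0.0], [0.0, 0.0, 0.0, 0.0, 0.0, 0.0, 0.0]]
`accumulate(grad_refs[0], [5.5, 2.5, 5.5])` → gradients = [5.5, 2.5, 5.5, 0.0, 0.0, 0.0, 0.0]; grad_refs = [[5.5, 2.5, 5.5, 0.0, 0.0, 0.0, 0.0], [5.5, 2.5, 5.5, 0.0, 0.0, 0.0, 0.0], [5.5, 2.5, 5.5, 0.0, 0.0, 0.0, 0.0], [5.5, 2.5, 5.5, 0.0, 0.0, 0.0, 0.0], [5.5, 2.5, 5.5, 0.0, 0.0, 0.0, 0.0], [5.5, 2.5, 5.5, 0.0, 0.0, 0.0, 0.0], [5.5, 2.5, 5.5, 0.0, 0.0, 0.0, 0.0], [5.5, 2.5, 5.5, 0.0, 0.0, 0.0, 0.0]]
`accumulate(grad_refs[1], [3.5, 1.5, 4.0])` → gradients = [9.0, 4.0, 9.5, 0.0, 0.0, 0.0, 0.0]; grad_refs = [[9.0, 4.0, 9.5, 0.0, 0.0, 0.0, 0.0], [9.0, 4.0, 9.5, 0.0, 0.0, 0.0, 0.0], [9.0, 4.0, 9.5, 0.0, 0.0, 0.0, 0.0], [9.0, 4.0, 9.5, 0.0, 0.0, 0.0, 0.0], [9.0, 4.0, 9.5, 0.0, 0.0, 0.0, 0.0], [9.0, 4.0, 9.5, 0.0, 0.0, 0.0, 0.0], [9.0, 4.0, 9.5, 0.0, 0.0, 0.0, 0.0], [9.0, 4.0, 9.5, 0.0, 0.0, 0.0, 0.0]]
`print(gradients)` → prints [9.0, 4.0, 9.5, 0.0, 0.0, 0.0, 0.0]
`print(grad_refs[0] is grad_refs[1])` → prints True

Answer:
[9.0, 4.0, 9.5, 0.0, 0.0, 0.0, 0.0]
True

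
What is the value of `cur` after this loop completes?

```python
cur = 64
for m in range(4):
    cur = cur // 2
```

Halve 4 times: 64 // 2^4 = 4
`cur` takes the values: 64 → 32 → 16 → 8 → 4

Answer: 4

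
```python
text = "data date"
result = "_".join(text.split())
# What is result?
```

Trace:
`text = "data date"` → text = 'data date'
`result = "_".join(text.split())` → result = 'data_date'
So result = 'data_date'

Answer: 'data_date'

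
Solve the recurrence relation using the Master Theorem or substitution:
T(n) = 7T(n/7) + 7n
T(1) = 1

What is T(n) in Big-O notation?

By Master Theorem: a=7, b=7, f(n)=7n. Since log_7(7) = 1 and f(n) = Θ(n^1), Case 2 applies. T(n) = O(n log n).

Answer: O(n log n)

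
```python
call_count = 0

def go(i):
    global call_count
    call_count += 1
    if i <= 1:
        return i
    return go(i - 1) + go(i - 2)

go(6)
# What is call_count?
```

Calls(i) = 1 + Calls(i-1) + Calls(i-2); Calls(0)=Calls(1)=1. For i=6 this gives 25.

Answer: 25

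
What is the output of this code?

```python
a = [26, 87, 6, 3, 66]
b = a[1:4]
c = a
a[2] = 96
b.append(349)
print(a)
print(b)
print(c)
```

Key concept: slice vs alias.
Step by step:
`a = [26, 87, 6, 3, 66]` → a = [26, 87, 6, 3, 66]
`b = a[1:4]` → b = [87, 6, 3]
`c = a` → c = [26, 87, 6, 3, 66] (same object as a)
`a[2] = 96` → a = [26, 87, 96, 3, 66] (same object as c); c = [26, 87, 96, 3, 66] (same object as a)
`b.append(349)` → b = [87, 6, 3, 349]
`print(a)` → prints [26, 87, 96, 3, 66]
`print(b)` → prints [87, 6, 3, 349]
`print(c)` → prints [26, 87, 96, 3, 66]

Answer:
[26, 87, 96, 3, 66]
[87, 6, 3, 349]
[26, 87, 96, 3, 66]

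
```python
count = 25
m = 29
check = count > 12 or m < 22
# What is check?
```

Trace:
`count = 25` → count = 25
`m = 29` → m = 29
`check = count > 12 or m < 22` → check = True
So check = True

Answer: True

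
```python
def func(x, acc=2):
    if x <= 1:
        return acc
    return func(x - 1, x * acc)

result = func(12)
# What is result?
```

Accumulator trace (n, acc): (12, 2) -> (11, 24) -> (10, 264) -> (9, 2640) -> (8, 23760) -> (7, 190080) -> (6, 1330560) -> (5, 7983360) -> (4, 39916800) -> (3, 159667200) -> (2, 479001600) -> (1, 958003200) -> return 958003200

Answer: 958003200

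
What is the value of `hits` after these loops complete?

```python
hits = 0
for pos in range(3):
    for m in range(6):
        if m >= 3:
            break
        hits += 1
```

Inner breaks at 3, outer runs 3 times
`hits` takes the values: 0 → 1 → 2 → 3 → 4 → 5 → 6 → 7 → 8 → 9

Answer: 9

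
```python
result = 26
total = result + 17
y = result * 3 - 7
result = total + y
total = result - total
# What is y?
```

Trace:
`result = 26` → result = 26
`total = result + 17` → total = 43
`y = result * 3 - 7` → y = 71
`result = total + y` → result = 114
`total = result - total` → total = 71
So y = 71

Answer: 71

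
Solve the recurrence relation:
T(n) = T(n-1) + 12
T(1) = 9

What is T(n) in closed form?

Unrolling: T(n) = T(1) + 12·(n-1) = 9 + 12(n-1) = 12n - 3.

Answer: T(n) = 12n - 3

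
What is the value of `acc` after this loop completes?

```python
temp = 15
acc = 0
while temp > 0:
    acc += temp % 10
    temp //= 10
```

Sum digits of 15
`acc` takes the values: 0 → 5 → 6

Answer: 6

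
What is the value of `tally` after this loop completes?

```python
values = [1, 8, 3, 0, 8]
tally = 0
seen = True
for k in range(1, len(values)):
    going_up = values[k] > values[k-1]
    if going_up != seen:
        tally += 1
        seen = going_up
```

Count direction changes in [1, 8, 3, 0, 8]
`tally` takes the values: 0 → 1 → 2

Answer: 2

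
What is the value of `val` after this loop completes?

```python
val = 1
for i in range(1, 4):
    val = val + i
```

Start at 1, add 1 through 3
`val` takes the values: 1 → 2 → 4 → 7

Answer: 7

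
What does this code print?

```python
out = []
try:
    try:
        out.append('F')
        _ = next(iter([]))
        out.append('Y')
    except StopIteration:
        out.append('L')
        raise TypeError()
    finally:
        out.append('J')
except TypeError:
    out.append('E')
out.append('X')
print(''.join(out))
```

Execution trace: 'F' (inner try body) → 'L' (inner except StopIteration) → 'J' (inner finally) → 'E' (outer except TypeError) → 'X' (after the try/except). Output: FLJEX

Answer: FLJEX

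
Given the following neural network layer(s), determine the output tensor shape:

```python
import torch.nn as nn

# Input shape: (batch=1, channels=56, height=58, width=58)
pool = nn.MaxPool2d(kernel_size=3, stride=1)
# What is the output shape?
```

Input: (1, 56, 58, 58) -> Output: (1, 56, 56, 56)

Answer: (1, 56, 56, 56)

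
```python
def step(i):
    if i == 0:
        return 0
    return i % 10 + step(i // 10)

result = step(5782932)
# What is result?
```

Sum of digits of 5782932: 2 + 3 + 9 + 2 + 8 + 7 + 5 = 36

Answer: 36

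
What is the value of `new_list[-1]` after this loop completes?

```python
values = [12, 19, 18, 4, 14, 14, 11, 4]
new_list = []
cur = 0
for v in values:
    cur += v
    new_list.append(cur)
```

Cumulative sum ends at 96
`new_list` takes the values: [] → [12] → [12, 31] → [12, 31, 49] → [12, 31, 49, 53] → [12, 31, 49, 53, 67] → [12, 31, 49, 53, 67, 81] → [12, 31, 49, 53, 67, 81, 92] → [12, 31, 49, 53, 67, 81, 92, 96]
So `new_list[-1]` = 96

Answer: 96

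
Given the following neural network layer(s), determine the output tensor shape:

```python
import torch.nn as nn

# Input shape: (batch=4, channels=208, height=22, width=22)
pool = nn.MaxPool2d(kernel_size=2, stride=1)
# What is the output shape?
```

Input: (4, 208, 22, 22) -> Output: (4, 208, 21, 21)

Answer: (4, 208, 21, 21)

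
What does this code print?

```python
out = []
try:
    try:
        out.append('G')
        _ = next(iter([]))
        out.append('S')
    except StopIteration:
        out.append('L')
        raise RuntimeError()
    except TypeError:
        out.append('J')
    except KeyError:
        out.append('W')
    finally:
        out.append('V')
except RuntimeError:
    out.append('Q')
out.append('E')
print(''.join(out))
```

Execution trace: 'G' (inner try body) → 'L' (inner except StopIteration) → 'V' (inner finally) → 'Q' (outer except RuntimeError) → 'E' (after the try/except). Output: GLVQE

Answer: GLVQE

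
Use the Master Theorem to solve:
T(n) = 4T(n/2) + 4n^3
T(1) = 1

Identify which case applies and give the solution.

a=4, b=2, f(n)=4n^3. log_2(4) = 2. Since c=3 > 2 and the regularity condition holds (4(n/2)^3 = (4/2^3)n^3 with 4/2^3 < 1), Case 3 applies: T(n) = Θ(f(n)) = O(n^3).

Answer: O(n^3) - Case 3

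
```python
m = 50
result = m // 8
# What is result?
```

Trace:
`m = 50` → m = 50
`result = m // 8` → result = 6
So result = 6

Answer: 6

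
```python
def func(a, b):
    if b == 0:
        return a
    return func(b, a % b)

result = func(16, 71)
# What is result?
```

func(16, 71) -> func(71, 16) -> func(16, 7) -> func(7, 2) -> func(2, 1) -> func(1, 0) -> 1

Answer: 1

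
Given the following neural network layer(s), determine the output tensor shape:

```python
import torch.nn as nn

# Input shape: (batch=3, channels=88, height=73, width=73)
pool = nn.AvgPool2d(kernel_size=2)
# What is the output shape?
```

Input: (3, 88, 73, 73) -> Output: (3, 88, 36, 36)

Answer: (3, 88, 36, 36)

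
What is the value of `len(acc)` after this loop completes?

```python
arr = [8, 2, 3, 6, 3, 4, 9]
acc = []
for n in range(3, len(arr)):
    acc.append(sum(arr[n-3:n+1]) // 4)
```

Number of 4-element averages
`acc` takes the values: [] → [4] → [4, 3] → [4, 3, 4] → [4, 3, 4, 5]
So `len(acc)` = 4

Answer: 4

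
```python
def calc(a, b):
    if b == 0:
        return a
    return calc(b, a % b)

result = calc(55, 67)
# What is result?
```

calc(55, 67) -> calc(67, 55) -> calc(55, 12) -> calc(12, 7) -> calc(7, 5) -> calc(5, 2) -> calc(2, 1) -> calc(1, 0) -> 1

Answer: 1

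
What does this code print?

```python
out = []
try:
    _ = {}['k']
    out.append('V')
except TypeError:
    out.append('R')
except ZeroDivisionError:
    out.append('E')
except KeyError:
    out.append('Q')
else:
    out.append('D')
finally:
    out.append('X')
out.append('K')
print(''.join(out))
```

Execution trace: 'Q' (except KeyError) → 'X' (finally) → 'K' (after the try/except). Output: QXK

Answer: QXK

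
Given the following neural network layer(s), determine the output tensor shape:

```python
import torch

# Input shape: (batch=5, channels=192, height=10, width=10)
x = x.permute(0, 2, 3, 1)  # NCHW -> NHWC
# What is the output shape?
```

Input: (5, 192, 10, 10) -> Output: (5, 10, 10, 192)

Answer: (5, 10, 10, 192)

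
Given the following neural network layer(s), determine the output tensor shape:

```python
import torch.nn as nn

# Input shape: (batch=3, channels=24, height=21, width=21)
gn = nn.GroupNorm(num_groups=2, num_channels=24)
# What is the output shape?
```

Input: (3, 24, 21, 21) -> Output: (3, 24, 21, 21)

Answer: (3, 24, 21, 21)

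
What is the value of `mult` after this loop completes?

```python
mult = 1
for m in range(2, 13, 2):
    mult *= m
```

Product of even numbers 2 to 12
`mult` takes the values: 1 → 2 → 8 → 48 → 384 → 3840 → 46080

Answer: 46080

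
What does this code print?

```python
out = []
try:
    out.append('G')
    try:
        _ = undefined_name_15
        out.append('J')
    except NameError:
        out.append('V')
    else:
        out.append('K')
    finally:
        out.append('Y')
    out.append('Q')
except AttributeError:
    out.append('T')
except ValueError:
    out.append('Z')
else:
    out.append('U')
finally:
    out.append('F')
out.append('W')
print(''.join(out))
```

Execution trace: 'G' (try body) → 'V' (inner except NameError) → 'Y' (inner finally) → 'Q' (try body, no exception) → 'U' (else) → 'F' (finally) → 'W' (after the try/except). Output: GVYQUFW

Answer: GVYQUFW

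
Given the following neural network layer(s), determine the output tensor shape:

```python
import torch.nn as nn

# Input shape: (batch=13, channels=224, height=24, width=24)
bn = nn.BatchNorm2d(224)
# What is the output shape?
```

Input: (13, 224, 24, 24) -> Output: (13, 224, 24, 24)

Answer: (13, 224, 24, 24)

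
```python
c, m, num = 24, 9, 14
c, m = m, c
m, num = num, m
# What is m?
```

Trace:
`c, m, num = 24, 9, 14` → c = 24; m = 9; num = 14
`c, m = m, c` → c = 9; m = 24
`m, num = num, m` → m = 14; num = 24
So m = 14

Answer: 14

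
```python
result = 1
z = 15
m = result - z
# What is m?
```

Trace:
`result = 1` → result = 1
`z = 15` → z = 15
`m = result - z` → m = -14
So m = -14

Answer: -14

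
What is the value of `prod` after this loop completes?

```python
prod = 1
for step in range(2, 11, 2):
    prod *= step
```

Product of even numbers 2 to 10
`prod` takes the values: 1 → 2 → 8 → 48 → 384 → 3840

Answer: 3840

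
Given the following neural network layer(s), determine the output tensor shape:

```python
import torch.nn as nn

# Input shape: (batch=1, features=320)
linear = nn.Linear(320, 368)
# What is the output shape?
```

Input: (1, 320) -> Output: (1, 368)

Answer: (1, 368)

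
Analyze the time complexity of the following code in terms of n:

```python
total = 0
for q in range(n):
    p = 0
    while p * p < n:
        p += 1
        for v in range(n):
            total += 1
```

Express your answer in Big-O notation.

Each loop level contributes: n × √n × n. Multiplying the contributions gives O(n^2√n).

Answer: O(n^2√n)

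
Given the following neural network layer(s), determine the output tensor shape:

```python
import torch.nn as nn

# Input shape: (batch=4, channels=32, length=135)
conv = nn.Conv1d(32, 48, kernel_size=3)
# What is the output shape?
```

Input: (4, 32, 135) -> Output: (4, 48, 133)

Answer: (4, 48, 133)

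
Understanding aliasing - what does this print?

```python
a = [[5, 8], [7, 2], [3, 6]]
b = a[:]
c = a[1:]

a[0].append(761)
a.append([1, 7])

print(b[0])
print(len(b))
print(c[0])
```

Key concept: slice with nested mutation.
Step by step:
`a = [[5, 8], [7, 2], [3, 6]]` → a = [[5, 8], [7, 2], [3, 6]]
`b = a[:]` → b = [[5, 8], [7, 2], [3, 6]]
`c = a[1:]` → c = [[7, 2], [3, 6]]
`a[0].append(761)` → a = [[5, 8, 761], [7, 2], [3, 6]]; b = [[5, 8, 761], [7, 2], [3, 6]]
`a.append([1, 7])` → a = [[5, 8, 761], [7, 2], [3, 6], [1, 7]]
`print(b[0])` → prints [5, 8, 761]
`print(len(b))` → prints 3
`print(c[0])` → prints [7, 2]

Answer:
[5, 8, 761]
3
[7, 2]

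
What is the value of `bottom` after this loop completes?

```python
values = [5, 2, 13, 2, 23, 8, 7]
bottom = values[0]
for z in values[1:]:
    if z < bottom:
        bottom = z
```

Minimum of [5, 2, 13, 2, 23, 8, 7]
`bottom` takes the values: 5 → 2

Answer: 2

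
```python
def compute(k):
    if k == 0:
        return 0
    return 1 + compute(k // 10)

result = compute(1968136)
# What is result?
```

Count of digits of 1968136: 7

Answer: 7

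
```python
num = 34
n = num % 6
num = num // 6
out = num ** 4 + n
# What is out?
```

Trace:
`num = 34` → num = 34
`n = num % 6` → n = 4
`num = num // 6` → num = 5
`out = num ** 4 + n` → out = 629
So out = 629

Answer: 629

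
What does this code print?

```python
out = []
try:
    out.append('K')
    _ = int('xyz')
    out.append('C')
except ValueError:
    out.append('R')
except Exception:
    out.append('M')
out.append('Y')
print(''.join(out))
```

Execution trace: 'K' (try body) → 'R' (except ValueError) → 'Y' (after the try/except). Output: KRY

Answer: KRY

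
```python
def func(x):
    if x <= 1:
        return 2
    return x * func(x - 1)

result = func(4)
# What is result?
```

func(4) = 4 * 3 * 2 * 2 = 48

Answer: 48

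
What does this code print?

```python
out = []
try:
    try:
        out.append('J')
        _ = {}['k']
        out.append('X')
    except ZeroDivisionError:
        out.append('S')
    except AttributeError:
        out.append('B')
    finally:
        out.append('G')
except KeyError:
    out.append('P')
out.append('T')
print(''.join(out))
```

Execution trace: 'J' (try body) → 'G' (finally) → 'P' (outer except KeyError) → 'T' (after the try/except). Output: JGPT

Answer: JGPT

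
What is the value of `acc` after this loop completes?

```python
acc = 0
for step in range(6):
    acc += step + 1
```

Start at 0, add 1 to 6 = 21
`acc` takes the values: 0 → 1 → 3 → 6 → 10 → 15 → 21

Answer: 21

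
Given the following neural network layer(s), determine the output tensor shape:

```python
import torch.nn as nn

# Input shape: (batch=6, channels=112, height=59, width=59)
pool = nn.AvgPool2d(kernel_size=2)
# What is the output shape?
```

Input: (6, 112, 59, 59) -> Output: (6, 112, 29, 29)

Answer: (6, 112, 29, 29)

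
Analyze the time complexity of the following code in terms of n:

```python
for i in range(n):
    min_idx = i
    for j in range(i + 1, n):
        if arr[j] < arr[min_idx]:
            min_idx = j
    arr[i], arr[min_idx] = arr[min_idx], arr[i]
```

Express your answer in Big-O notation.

This is Selection sort. Time complexity: O(n²).

Answer: O(n²)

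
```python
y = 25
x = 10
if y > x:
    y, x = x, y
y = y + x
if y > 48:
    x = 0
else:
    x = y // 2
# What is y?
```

Trace:
`y = 25` → y = 25
`x = 10` → x = 10
`if y > x: ...` → y > x is True → y = 10; x = 25
`y = y + x` → y = 35
`if y > 48: ...` → y > 48 is False, take else branch → x = 17
So y = 35

Answer: 35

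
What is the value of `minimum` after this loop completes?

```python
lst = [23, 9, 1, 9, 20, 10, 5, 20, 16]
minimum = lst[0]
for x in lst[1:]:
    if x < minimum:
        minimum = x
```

Minimum of [23, 9, 1, 9, 20, 10, 5, 20, 16]
`minimum` takes the values: 23 → 9 → 1

Answer: 1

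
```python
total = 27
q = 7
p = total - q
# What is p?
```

Trace:
`total = 27` → total = 27
`q = 7` → q = 7
`p = total - q` → p = 20
So p = 20

Answer: 20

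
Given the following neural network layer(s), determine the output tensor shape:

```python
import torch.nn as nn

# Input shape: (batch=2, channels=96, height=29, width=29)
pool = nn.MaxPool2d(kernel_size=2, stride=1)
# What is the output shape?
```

Input: (2, 96, 29, 29) -> Output: (2, 96, 28, 28)

Answer: (2, 96, 28, 28)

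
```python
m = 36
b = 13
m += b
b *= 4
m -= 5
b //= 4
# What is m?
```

Trace:
`m = 36` → m = 36
`b = 13` → b = 13
`m += b` → m = 49
`b *= 4` → b = 52
`m -= 5` → m = 44
`b //= 4` → b = 13
So m = 44

Answer: 44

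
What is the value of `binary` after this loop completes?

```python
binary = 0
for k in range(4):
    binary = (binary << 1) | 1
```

Build 4 consecutive 1-bits: 0b1111
`binary` takes the values: 0 → 1 → 3 → 7 → 15

Answer: 15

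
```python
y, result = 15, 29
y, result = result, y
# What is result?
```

Trace:
`y, result = 15, 29` → y = 15; result = 29
`y, result = result, y` → y = 29; result = 15
So result = 15

Answer: 15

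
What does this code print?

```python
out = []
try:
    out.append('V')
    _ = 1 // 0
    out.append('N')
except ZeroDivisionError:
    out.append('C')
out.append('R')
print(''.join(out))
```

Execution trace: 'V' (try body) → 'C' (except ZeroDivisionError) → 'R' (after the try/except). Output: VCR

Answer: VCR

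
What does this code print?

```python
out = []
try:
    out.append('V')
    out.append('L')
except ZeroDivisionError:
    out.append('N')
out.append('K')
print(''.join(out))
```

Execution trace: 'V' (try body) → 'L' (try body, no exception) → 'K' (after the try/except). Output: VLK

Answer: VLK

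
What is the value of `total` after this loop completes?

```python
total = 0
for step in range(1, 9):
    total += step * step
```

Sum of squares 1² to 8² = 204
`total` takes the values: 0 → 1 → 5 → 14 → 30 → 55 → 91 → 140 → 204

Answer: 204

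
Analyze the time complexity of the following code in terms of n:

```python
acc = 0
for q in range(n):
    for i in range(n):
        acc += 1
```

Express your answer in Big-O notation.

Each loop level contributes: n × n. Multiplying the contributions gives O(n^2).

Answer: O(n^2)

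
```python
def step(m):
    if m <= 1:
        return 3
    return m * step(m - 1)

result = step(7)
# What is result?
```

step(7) = 7 * 6 * 5 * 4 * 3 * 2 * 3 = 15120

Answer: 15120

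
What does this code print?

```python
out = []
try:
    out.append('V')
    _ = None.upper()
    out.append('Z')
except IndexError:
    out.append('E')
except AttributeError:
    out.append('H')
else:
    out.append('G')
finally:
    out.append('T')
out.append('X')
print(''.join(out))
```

Execution trace: 'V' (try body) → 'H' (except AttributeError) → 'T' (finally) → 'X' (after the try/except). Output: VHTX

Answer: VHTX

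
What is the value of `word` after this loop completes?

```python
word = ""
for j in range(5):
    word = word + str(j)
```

Concatenate digits 0 to 4
`word` takes the values: "" → "0" → "01" → "012" → "0123" → "01234"

Answer: "01234"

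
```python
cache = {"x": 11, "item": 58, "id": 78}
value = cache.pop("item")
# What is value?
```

Trace:
`cache = {"x": 11, "item": 58, "id": 78}` → cache = {'x': 11, 'item': 58, 'id': 78}
`value = cache.pop("item")` → cache = {'x': 11, 'id': 78}; value = 58
So value = 58

Answer: 58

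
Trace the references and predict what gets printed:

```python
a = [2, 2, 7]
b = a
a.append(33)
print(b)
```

Key concept: basic list aliasing.
Step by step:
`a = [2, 2, 7]` → a = [2, 2, 7]
`b = a` → b = [2, 2, 7] (same object as a)
`a.append(33)` → a = [2, 2, 7, 33] (same object as b); b = [2, 2, 7, 33] (same object as a)
`print(b)` → prints [2, 2, 7, 33]

Answer: [2, 2, 7, 33]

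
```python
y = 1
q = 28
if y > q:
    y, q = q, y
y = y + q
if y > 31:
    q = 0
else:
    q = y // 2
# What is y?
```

Trace:
`y = 1` → y = 1
`q = 28` → q = 28
`if y > q: ...` → y > q is False → no variable changes
`y = y + q` → y = 29
`if y > 31: ...` → y > 31 is False, take else branch → q = 14
So y = 29

Answer: 29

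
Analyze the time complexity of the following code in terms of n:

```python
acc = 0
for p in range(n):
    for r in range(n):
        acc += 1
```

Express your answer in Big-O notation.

Each loop level contributes: n × n. Multiplying the contributions gives O(n^2).

Answer: O(n^2)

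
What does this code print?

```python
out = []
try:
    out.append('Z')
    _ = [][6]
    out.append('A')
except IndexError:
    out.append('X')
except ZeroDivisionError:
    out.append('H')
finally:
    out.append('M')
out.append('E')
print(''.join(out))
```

Execution trace: 'Z' (try body) → 'X' (except IndexError) → 'M' (finally) → 'E' (after the try/except). Output: ZXME

Answer: ZXME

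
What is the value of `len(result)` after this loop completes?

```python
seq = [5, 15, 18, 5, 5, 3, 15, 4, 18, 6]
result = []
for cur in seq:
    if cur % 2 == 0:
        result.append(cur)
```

Count even numbers in [5, 15, 18, 5, 5, 3, 15, 4, 18, 6]
`result` takes the values: [] → [18] → [18, 4] → [18, 4, 18] → [18, 4, 18, 6]
So `len(result)` = 4

Answer: 4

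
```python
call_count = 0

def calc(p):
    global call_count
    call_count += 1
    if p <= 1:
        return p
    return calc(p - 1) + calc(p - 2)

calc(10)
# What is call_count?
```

Calls(p) = 1 + Calls(p-1) + Calls(p-2); Calls(0)=Calls(1)=1. For p=10 this gives 177.

Answer: 177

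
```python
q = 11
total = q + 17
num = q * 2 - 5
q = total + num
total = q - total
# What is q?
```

Trace:
`q = 11` → q = 11
`total = q + 17` → total = 28
`num = q * 2 - 5` → num = 17
`q = total + num` → q = 45
`total = q - total` → total = 17
So q = 45

Answer: 45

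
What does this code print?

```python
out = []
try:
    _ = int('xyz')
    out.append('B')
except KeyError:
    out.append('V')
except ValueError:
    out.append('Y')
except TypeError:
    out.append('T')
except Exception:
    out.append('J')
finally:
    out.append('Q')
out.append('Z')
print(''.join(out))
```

Execution trace: 'Y' (except ValueError) → 'Q' (finally) → 'Z' (after the try/except). Output: YQZ

Answer: YQZ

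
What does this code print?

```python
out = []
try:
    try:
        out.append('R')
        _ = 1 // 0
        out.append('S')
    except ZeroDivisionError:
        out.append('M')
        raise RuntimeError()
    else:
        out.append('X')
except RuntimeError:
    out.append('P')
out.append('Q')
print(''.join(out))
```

Execution trace: 'R' (inner try body) → 'M' (inner except ZeroDivisionError) → 'P' (outer except RuntimeError) → 'Q' (after the try/except). Output: RMPQ

Answer: RMPQ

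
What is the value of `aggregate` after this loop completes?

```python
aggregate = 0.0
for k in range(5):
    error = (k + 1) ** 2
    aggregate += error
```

Sum of squared losses 1² + 2² + ... + 5²
`aggregate` takes the values: 0.0 → 1.0 → 5.0 → 14.0 → 30.0 → 55.0

Answer: 55.0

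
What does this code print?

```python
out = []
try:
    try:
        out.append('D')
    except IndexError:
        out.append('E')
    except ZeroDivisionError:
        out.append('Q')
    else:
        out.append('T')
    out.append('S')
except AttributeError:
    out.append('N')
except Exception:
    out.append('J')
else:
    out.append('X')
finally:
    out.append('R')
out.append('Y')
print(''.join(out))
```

Execution trace: 'D' (inner try body, no exception) → 'T' (inner else) → 'S' (try body, no exception) → 'X' (else) → 'R' (finally) → 'Y' (after the try/except). Output: DTSXRY

Answer: DTSXRY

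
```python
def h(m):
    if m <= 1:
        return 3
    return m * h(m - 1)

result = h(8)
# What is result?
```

h(8) = 8 * 7 * 6 * 5 * 4 * 3 * 2 * 3 = 120960

Answer: 120960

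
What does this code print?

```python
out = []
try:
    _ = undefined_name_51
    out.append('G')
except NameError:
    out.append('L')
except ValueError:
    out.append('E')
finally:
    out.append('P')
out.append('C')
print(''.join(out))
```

Execution trace: 'L' (except NameError) → 'P' (finally) → 'C' (after the try/except). Output: LPC

Answer: LPC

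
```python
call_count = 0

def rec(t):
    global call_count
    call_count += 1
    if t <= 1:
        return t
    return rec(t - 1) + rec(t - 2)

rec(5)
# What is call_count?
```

Calls(t) = 1 + Calls(t-1) + Calls(t-2); Calls(0)=Calls(1)=1. For t=5 this gives 15.

Answer: 15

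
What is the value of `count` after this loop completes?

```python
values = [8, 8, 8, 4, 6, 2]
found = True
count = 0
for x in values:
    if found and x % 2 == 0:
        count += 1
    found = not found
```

Count even values at even positions
`count` takes the values: 0 → 1 → 2 → 3

Answer: 3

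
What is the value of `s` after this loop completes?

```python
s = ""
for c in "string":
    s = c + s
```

Reverse 'string'
`s` takes the values: "" → "s" → "ts" → "rts" → "irts" → "nirts" → "gnirts"

Answer: "gnirts"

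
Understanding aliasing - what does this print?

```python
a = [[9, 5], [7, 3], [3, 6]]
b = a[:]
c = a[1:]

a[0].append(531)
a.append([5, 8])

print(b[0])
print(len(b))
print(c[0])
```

Key concept: slice with nested mutation.
Step by step:
`a = [[9, 5], [7, 3], [3, 6]]` → a = [[9, 5], [7, 3], [3, 6]]
`b = a[:]` → b = [[9, 5], [7, 3], [3, 6]]
`c = a[1:]` → c = [[7, 3], [3, 6]]
`a[0].append(531)` → a = [[9, 5, 531], [7, 3], [3, 6]]; b = [[9, 5, 531], [7, 3], [3, 6]]
`a.append([5, 8])` → a = [[9, 5, 531], [7, 3], [3, 6], [5, 8]]
`print(b[0])` → prints [9, 5, 531]
`print(len(b))` → prints 3
`print(c[0])` → prints [7, 3]

Answer:
[9, 5, 531]
3
[7, 3]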